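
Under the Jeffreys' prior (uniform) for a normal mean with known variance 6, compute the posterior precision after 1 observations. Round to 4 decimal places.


Prior precision = 0 (flat prior).
Post. prec. = 0 + n/var = 1/6 = 0.1667

0.1667


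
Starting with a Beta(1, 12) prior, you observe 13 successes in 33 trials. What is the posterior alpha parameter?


For a Beta-Binomial conjugate model:
Posterior alpha = prior alpha + number of successes
= 1 + 13 = 14

14


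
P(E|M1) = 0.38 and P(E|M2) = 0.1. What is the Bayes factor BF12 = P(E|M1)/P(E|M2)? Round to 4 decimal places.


Bayes factor BF12 = P(E|M1) / P(E|M2)
= 0.38 / 0.1
= 3.8

3.8


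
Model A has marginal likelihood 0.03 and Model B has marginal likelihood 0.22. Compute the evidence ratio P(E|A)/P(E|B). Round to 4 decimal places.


Evidence ratio = P(E|A) / P(E|B)
= 0.03 / 0.22
= 0.1364

0.1364


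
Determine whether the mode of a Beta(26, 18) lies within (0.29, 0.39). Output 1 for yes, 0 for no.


First find the mode: (a-1)/(a+b-2) = 0.5952
Is 0.5952 in (0.29, 0.39)? 0

0


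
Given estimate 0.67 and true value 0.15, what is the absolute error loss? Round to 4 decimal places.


Absolute error = |estimate - true|
= |0.52| = 0.52

0.52


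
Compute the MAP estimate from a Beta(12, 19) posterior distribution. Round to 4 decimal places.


MAP = mode of Beta distribution
= (alpha - 1)/(alpha + beta - 2)
= (12-1)/(12+19-2)
= 11/29 = 0.3793

0.3793


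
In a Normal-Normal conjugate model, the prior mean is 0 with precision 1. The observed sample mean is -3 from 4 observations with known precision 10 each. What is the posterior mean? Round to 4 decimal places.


Posterior precision = tau0 + n*tau = 1 + 4*10 = 41
Posterior mean = (tau0*mu0 + n*tau*xbar) / posterior_precision
= (1*0 + 4*10*-3) / 41
= -120 / 41 = -2.9268

-2.9268


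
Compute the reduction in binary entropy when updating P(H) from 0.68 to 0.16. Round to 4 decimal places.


H_before = -p*log2(p) - (1-p)*log2(1-p) for p=0.68: 0.9044
H_after for p=0.16: 0.6343
Reduction = 0.9044 - 0.6343 = 0.2701

0.2701


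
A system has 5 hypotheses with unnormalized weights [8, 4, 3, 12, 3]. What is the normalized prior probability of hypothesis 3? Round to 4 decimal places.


The normalized prior is the weight divided by the total.
Total weight = 30
P(H3) = 3 / 30 = 0.1

0.1


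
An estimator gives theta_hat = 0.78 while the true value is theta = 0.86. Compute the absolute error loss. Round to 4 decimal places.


The absolute error loss is |theta_hat - theta|
= |0.78 - 0.86|
= 0.08

0.08


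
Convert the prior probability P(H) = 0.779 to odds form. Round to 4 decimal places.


P(not H) = 1 - 0.779 = 0.221
Odds = 0.779 / 0.221 = 3.5249

3.5249


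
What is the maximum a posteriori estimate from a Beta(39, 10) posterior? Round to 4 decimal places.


The MAP estimate equals the mode of the distribution.
Mode of Beta(a,b) = (a-1)/(a+b-2)
= 38/47
= 0.8085

0.8085


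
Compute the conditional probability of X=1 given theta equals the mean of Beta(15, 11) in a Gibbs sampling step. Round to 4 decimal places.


Mean of Beta(15, 11) = 0.5769
P(X=1 | theta=0.5769) = 0.5769

0.5769


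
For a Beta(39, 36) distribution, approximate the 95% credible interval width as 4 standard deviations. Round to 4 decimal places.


Variance of Beta(a,b) = ab / ((a+b)^2 * (a+b+1))
= 39*36 / ((75)^2 * 76)
= 0.0033
SD = sqrt(0.0033) = 0.0573
Width = 4 * SD = 0.2292

0.2292


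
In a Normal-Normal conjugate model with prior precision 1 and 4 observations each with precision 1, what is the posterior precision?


Posterior precision = prior precision + n * observation precision
= 1 + 4 * 1
= 1 + 4 = 5

5


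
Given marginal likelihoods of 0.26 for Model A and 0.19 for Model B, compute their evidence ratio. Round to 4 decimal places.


Ratio = ML(A) / ML(B) = 0.26/0.19
= 1.3684

1.3684


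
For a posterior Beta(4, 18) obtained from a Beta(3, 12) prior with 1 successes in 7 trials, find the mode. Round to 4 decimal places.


Mode = (alpha - 1) / (alpha + beta - 2)
= 3 / 20
= 0.15

0.15


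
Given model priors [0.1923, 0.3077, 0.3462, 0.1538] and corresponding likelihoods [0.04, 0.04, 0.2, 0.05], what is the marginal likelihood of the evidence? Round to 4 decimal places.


P(E) = sum_i P(M_i) P(E|M_i)
= 0.0077 + 0.0123 + 0.0692 + 0.0077
= 0.0969

0.0969


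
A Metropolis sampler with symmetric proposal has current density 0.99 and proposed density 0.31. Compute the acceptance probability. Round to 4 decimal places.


For symmetric proposals, acceptance = min(1, pi(x*)/pi(x))
= min(1, 0.31/0.99)
= min(1, 0.3131) = 0.3131

0.3131


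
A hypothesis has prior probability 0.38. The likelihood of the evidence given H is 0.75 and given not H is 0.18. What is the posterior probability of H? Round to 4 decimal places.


Using Bayes' theorem:
P(E) = 0.38 * 0.75 + 0.62 * 0.18
P(E) = 0.3966
P(H|E) = (0.38 * 0.75) / 0.3966 = 0.7186

0.7186


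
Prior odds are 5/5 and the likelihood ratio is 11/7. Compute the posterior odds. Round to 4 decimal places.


Posterior odds = prior odds * likelihood ratio
= (5/5) * (11/7)
= 55 / 35
= 1.5714

1.5714


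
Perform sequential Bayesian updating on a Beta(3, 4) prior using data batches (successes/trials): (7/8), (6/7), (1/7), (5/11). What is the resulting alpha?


Accumulate successes: 19
Posterior alpha = prior alpha + sum of successes
= 3 + 19 = 22

22


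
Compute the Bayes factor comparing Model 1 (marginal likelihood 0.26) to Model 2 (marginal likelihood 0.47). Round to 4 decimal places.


BF12 = marginal likelihood of M1 / marginal likelihood of M2
= 0.26/0.47
= 0.5532

0.5532


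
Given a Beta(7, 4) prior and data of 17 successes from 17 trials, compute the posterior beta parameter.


Number of failures = 17 - 17 = 0
Posterior beta = 4 + 0 = 4

4


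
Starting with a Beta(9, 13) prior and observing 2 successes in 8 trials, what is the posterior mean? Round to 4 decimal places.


Posterior parameters: alpha = 9 + 2 = 11
beta = 13 + 6 = 19
Posterior mean = alpha / (alpha + beta) = 11 / 30
= 0.3667

0.3667


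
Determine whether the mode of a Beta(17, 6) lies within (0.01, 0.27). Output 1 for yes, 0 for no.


First find the mode: (a-1)/(a+b-2) = 0.7619
Is 0.7619 in (0.01, 0.27)? 0

0


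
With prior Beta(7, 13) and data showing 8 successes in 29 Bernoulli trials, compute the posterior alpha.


Conjugate update: alpha_posterior = alpha_prior + k
= 7 + 8 = 15

15


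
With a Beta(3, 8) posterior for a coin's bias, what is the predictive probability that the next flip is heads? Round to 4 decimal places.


The predictive probability equals the posterior mean.
P(next = heads) = alpha / (alpha + beta)
= 3 / 11 = 0.2727

0.2727


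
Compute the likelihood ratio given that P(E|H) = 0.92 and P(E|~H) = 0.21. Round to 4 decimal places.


LR = P(E|H) / P(E|~H)
= 0.92 / 0.21 = 4.381

4.381


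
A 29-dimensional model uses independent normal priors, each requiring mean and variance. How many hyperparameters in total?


Per parameter: 2 (mean and variance).
Total = 29 * 2 = 58

58


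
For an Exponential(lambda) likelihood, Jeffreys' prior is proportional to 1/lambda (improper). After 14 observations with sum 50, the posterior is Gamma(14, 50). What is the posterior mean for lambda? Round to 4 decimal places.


Posterior = Gamma(n, sum_x) = Gamma(14, 50)
Posterior mean = shape/rate = 14/50
= 0.28

0.28


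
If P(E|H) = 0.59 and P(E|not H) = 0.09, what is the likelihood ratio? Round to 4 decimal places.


Likelihood ratio = P(E|H) / P(E|not H)
= 0.59 / 0.09
= 6.5556

6.5556


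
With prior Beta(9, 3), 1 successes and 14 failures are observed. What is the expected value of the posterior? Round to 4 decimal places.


Posterior = Beta(10, 17)
E[theta] = alpha/(alpha+beta)
= 10/27 = 0.3704

0.3704


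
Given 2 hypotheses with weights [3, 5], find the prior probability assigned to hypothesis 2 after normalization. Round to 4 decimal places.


To normalize, divide each weight by the sum of all weights.
Sum = 8
Prior(H2) = 5/8 = 0.625

0.625


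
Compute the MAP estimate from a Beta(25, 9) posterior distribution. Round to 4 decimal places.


MAP = mode of Beta distribution
= (alpha - 1)/(alpha + beta - 2)
= (25-1)/(25+9-2)
= 24/32 = 0.75

0.75


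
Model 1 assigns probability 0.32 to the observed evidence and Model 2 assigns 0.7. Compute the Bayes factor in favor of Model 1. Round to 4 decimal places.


BF = P(data|M1) / P(data|M2)
= 0.32 / 0.7 = 0.4571

0.4571


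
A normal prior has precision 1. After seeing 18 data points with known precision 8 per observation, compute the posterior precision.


In the conjugate normal model, precisions add:
tau_posterior = tau_prior + n * tau_data
= 1 + 18*8 = 145

145


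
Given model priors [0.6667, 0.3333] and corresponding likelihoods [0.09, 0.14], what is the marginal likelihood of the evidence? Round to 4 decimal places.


P(E) = sum_i P(M_i) P(E|M_i)
= 0.06 + 0.0467
= 0.1067

0.1067


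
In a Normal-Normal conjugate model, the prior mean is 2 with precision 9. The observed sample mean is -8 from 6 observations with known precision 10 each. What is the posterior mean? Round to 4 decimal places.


Posterior precision = tau0 + n*tau = 9 + 6*10 = 69
Posterior mean = (tau0*mu0 + n*tau*xbar) / posterior_precision
= (9*2 + 6*10*-8) / 69
= -462 / 69 = -6.6957

-6.6957


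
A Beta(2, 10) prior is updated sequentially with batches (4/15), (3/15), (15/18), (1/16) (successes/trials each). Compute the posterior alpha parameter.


Sequential conjugate updating is equivalent to a single batch update.
Total successes across all batches = 23
alpha_posterior = alpha_prior + total_successes = 2 + 23
= 25

25


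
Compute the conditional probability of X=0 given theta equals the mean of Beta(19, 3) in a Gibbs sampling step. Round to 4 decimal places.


Mean of Beta(19, 3) = 0.8636
P(X=0 | theta=0.8636) = 0.1364

0.1364


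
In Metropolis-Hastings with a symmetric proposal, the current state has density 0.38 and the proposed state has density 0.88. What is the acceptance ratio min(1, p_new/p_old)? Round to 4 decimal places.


Ratio = p_new / p_old = 0.88 / 0.38 = 2.3158
Acceptance = min(1, 2.3158) = 1.0

1.0


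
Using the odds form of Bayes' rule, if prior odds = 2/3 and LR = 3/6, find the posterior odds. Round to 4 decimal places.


Bayes' rule in odds form: posterior odds = prior odds * LR
= (2 * 3) / (3 * 6)
= 6/18 = 0.3333

0.3333


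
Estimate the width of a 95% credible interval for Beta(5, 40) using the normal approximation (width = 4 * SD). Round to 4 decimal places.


For Beta(a,b): Var = ab/((a+b)^2(a+b+1))
Var = 0.0021, SD = 0.0463
Approximate 95% CI width = 4 * 0.0463 = 0.1853

0.1853


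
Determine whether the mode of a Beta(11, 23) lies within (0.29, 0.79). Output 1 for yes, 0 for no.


First find the mode: (a-1)/(a+b-2) = 0.3125
Is 0.3125 in (0.29, 0.79)? 1

1


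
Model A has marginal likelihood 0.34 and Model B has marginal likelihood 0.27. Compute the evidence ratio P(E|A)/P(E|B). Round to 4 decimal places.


Evidence ratio = P(E|A) / P(E|B)
= 0.34 / 0.27
= 1.2593

1.2593


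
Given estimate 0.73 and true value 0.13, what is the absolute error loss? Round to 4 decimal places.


Absolute error = |estimate - true|
= |0.6| = 0.6

0.6


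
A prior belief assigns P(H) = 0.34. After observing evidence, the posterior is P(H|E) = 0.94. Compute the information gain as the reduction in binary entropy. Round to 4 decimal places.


H(prior) = -0.34*log2(0.34) - 0.66*log2(0.66)
= 0.9248
H(post) = -0.94*log2(0.94) - 0.06*log2(0.06)
= 0.3274
IG = 0.9248 - 0.3274 = 0.5974

0.5974


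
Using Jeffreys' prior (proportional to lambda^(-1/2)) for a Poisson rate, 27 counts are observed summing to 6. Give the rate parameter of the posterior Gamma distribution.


Conjugate update: Gamma(prior_shape + S, prior_rate + n).
Prior shape = 0.5, prior rate = 0.
Posterior rate = 0 + n = 27

27.0


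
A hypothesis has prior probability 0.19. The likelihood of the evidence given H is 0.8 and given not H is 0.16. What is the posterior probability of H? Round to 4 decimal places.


Using Bayes' theorem:
P(E) = 0.19 * 0.8 + 0.81 * 0.16
P(E) = 0.2816
P(H|E) = (0.19 * 0.8) / 0.2816 = 0.5398

0.5398


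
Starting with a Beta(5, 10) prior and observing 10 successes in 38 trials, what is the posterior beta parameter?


Posterior beta = prior beta + failures
Failures = 38 - 10 = 28
beta_post = 10 + 28 = 38

38


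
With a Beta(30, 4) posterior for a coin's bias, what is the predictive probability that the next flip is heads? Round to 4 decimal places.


The predictive probability equals the posterior mean.
P(next = heads) = alpha / (alpha + beta)
= 30 / 34 = 0.8824

0.8824


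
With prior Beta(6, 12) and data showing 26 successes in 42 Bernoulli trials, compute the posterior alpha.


Conjugate update: alpha_posterior = alpha_prior + k
= 6 + 26 = 32

32


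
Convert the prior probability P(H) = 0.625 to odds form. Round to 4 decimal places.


P(not H) = 1 - 0.625 = 0.375
Odds = 0.625 / 0.375 = 1.6667

1.6667


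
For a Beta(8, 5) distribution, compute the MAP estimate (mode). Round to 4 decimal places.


MAP = mode = (a-1)/(a+b-2)
= (8-1)/(8+5-2)
= 7/11 = 0.6364

0.6364


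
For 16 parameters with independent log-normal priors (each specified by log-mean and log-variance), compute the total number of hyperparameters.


A log-normal prior has 2 hyperparameters per parameter.
Total = 16 * 2 = 32

32


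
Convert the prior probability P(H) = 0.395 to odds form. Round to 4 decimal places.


P(not H) = 1 - 0.395 = 0.605
Odds = 0.395 / 0.605 = 0.6529

0.6529


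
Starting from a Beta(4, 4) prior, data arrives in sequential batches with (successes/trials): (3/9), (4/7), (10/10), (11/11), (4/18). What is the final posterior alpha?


In sequential Bayesian updating, we sum all successes.
Total successes = 32
Final alpha = 4 + 32 = 36

36


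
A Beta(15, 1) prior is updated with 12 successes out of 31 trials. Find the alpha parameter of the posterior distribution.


In the Beta-Binomial conjugate update:
alpha_post = alpha_prior + successes
= 15 + 12
= 27

27


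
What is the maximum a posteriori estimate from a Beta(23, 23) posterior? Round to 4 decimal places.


The MAP estimate equals the mode of the distribution.
Mode of Beta(a,b) = (a-1)/(a+b-2)
= 22/44
= 0.5

0.5


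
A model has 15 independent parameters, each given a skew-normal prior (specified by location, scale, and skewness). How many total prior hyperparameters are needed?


Each skew-normal prior needs 3 hyperparameters (location, scale, and skewness).
Total = 3 * 15 = 45

45


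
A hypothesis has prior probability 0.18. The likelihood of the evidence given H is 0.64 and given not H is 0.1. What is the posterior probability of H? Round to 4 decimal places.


Using Bayes' theorem:
P(E) = 0.18 * 0.64 + 0.82 * 0.1
P(E) = 0.1972
P(H|E) = (0.18 * 0.64) / 0.1972 = 0.5842

0.5842


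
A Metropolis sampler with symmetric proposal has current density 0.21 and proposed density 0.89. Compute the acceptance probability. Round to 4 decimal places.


For symmetric proposals, acceptance = min(1, pi(x*)/pi(x))
= min(1, 0.89/0.21)
= min(1, 4.2381) = 1.0

1.0


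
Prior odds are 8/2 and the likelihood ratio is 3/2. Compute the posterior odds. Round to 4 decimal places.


Posterior odds = prior odds * likelihood ratio
= (8/2) * (3/2)
= 24 / 4
= 6.0

6.0


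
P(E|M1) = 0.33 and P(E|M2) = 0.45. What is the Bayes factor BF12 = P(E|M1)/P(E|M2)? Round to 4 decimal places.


Bayes factor BF12 = P(E|M1) / P(E|M2)
= 0.33 / 0.45
= 0.7333

0.7333


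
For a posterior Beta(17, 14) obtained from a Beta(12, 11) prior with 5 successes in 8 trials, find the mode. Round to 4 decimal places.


Mode = (alpha - 1) / (alpha + beta - 2)
= 16 / 29
= 0.5517

0.5517


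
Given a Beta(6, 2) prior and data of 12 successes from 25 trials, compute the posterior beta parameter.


Number of failures = 25 - 12 = 13
Posterior beta = 2 + 13 = 15

15


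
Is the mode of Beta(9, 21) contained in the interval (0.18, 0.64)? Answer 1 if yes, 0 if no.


Mode = (a-1)/(a+b-2) = 8/28 = 0.2857
Interval: (0.18, 0.64)
Contains mode? 1

1


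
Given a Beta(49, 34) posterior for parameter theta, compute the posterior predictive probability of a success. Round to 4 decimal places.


For a Beta-Bernoulli model, the predictive probability is the mean:
P(success) = 49/(49+34) = 49/83 = 0.5904

0.5904


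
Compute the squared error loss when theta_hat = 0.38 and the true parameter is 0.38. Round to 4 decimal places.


L = (theta_hat - theta_true)^2
= (0.38 - 0.38)^2
= 0.0^2 = 0.0

0.0


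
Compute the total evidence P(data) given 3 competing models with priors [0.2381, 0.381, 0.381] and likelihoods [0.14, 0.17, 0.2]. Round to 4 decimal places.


Marginal likelihood = sum P(model_i) * P(data|model_i)
Model 1: 0.2381 * 0.14 = 0.0333
Model 2: 0.381 * 0.17 = 0.0648
Model 3: 0.381 * 0.2 = 0.0762
Total = 0.1743

0.1743


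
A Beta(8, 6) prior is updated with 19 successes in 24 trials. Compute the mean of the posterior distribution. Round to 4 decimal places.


After update: Beta(27, 11)
Mean = 27 / (27 + 11) = 27 / 38
= 0.7105

0.7105


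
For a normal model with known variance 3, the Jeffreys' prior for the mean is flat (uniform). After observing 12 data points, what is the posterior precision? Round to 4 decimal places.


Jeffreys' prior for normal mean (known variance) is flat.
Prior precision = 0.
Posterior precision = prior_prec + n/sigma^2 = 0 + 12/3
= 4.0

4.0


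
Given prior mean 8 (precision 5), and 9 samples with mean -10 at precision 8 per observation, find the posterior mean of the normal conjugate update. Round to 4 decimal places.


The posterior mean is a precision-weighted average of prior and data.
Post. prec. = 5 + 72 = 77
Post. mean = (40 + -720)/77 = -680/77 = -8.8312

-8.8312


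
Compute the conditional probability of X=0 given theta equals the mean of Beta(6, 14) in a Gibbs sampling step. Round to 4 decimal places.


Mean of Beta(6, 14) = 0.3
P(X=0 | theta=0.3) = 0.7

0.7


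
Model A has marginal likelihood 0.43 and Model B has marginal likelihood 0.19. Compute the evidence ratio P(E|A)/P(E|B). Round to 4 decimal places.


Evidence ratio = P(E|A) / P(E|B)
= 0.43 / 0.19
= 2.2632

2.2632


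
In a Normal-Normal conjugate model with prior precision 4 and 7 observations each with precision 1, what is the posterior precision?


Posterior precision = prior precision + n * observation precision
= 4 + 7 * 1
= 4 + 7 = 11

11


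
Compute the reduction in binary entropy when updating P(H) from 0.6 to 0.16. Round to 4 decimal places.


H_before = -p*log2(p) - (1-p)*log2(1-p) for p=0.6: 0.971
H_after for p=0.16: 0.6343
Reduction = 0.971 - 0.6343 = 0.3366

0.3366


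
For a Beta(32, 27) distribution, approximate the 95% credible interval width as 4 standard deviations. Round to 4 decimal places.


Variance of Beta(a,b) = ab / ((a+b)^2 * (a+b+1))
= 32*27 / ((59)^2 * 60)
= 0.0041
SD = sqrt(0.0041) = 0.0643
Width = 4 * SD = 0.2573

0.2573


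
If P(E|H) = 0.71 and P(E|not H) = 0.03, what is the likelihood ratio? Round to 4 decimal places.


Likelihood ratio = P(E|H) / P(E|not H)
= 0.71 / 0.03
= 23.6667

23.6667


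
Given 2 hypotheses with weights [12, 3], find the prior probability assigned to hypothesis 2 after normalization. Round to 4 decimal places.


To normalize, divide each weight by the sum of all weights.
Sum = 15
Prior(H2) = 3/15 = 0.2

0.2


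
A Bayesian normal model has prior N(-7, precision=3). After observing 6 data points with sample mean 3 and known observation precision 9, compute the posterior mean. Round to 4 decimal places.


Posterior mean = (prior_precision * prior_mean + n * data_precision * data_mean) / (prior_precision + n * data_precision)
Numerator = 3*-7 + 6*9*3 = 141
Denominator = 3 + 6*9 = 57
Posterior mean = 2.4737

2.4737


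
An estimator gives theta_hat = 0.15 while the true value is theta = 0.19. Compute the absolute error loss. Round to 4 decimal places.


The absolute error loss is |theta_hat - theta|
= |0.15 - 0.19|
= 0.04

0.04


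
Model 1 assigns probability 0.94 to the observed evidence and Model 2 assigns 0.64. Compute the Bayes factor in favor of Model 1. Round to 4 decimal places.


BF = P(data|M1) / P(data|M2)
= 0.94 / 0.64 = 1.4687

1.4687


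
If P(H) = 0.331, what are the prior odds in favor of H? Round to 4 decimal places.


Prior odds = P(H) / (1 - P(H))
= 0.331 / 0.669
= 0.4948

0.4948


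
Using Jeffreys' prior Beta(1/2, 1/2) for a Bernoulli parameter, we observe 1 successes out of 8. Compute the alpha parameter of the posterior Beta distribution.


Conjugate update: Beta(0.5 + k, 0.5 + n - k).
k = 1, n - k = 7
Posterior alpha = 0.5 + k = 0.5 + 1 = 1.5

1.5


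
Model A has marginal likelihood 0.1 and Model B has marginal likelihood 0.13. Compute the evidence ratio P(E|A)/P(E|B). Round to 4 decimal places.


Evidence ratio = P(E|A) / P(E|B)
= 0.1 / 0.13
= 0.7692

0.7692


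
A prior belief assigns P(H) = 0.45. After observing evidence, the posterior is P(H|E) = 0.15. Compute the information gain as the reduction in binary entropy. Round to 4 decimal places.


H(prior) = -0.45*log2(0.45) - 0.55*log2(0.55)
= 0.9928
H(post) = -0.15*log2(0.15) - 0.85*log2(0.85)
= 0.6098
IG = 0.9928 - 0.6098 = 0.3829

0.3829


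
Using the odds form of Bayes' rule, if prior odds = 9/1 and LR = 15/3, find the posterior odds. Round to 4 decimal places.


Bayes' rule in odds form: posterior odds = prior odds * LR
= (9 * 15) / (1 * 3)
= 135/3 = 45.0

45.0


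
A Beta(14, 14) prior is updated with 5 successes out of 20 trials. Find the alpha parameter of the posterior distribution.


In the Beta-Binomial conjugate update:
alpha_post = alpha_prior + successes
= 14 + 5
= 19

19


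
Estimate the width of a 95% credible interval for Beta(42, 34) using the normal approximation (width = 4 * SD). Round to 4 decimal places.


For Beta(a,b): Var = ab/((a+b)^2(a+b+1))
Var = 0.0032, SD = 0.0567
Approximate 95% CI width = 4 * 0.0567 = 0.2267

0.2267


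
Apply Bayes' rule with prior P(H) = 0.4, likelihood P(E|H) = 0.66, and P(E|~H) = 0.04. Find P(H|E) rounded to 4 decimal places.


Step 1: Compute marginal P(E) = P(E|H)P(H) + P(E|~H)P(~H)
= 0.66*0.4 + 0.04*0.6 = 0.288
Step 2: P(H|E) = P(E|H)P(H)/P(E) = 0.264/0.288
= 0.9167

0.9167


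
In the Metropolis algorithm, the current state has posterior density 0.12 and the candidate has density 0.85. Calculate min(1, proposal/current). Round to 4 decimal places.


Ratio = 0.85/0.12 = 7.0833
Acceptance probability = min(1, 7.0833)
= 1.0

1.0


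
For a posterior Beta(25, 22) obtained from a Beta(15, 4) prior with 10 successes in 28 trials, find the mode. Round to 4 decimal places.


Mode = (alpha - 1) / (alpha + beta - 2)
= 24 / 45
= 0.5333

0.5333


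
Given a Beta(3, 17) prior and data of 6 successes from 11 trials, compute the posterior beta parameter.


Number of failures = 11 - 6 = 5
Posterior beta = 17 + 5 = 22

22


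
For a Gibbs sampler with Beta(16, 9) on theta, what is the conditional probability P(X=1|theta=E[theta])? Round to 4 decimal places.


E[theta] = 16/(16+9) = 0.64
P(X=1|theta) = theta = 0.64

0.64


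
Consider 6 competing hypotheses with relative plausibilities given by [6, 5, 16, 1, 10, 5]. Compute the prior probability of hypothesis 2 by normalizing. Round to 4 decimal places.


Sum of weights = 6 + 5 + 16 + 1 + 10 + 5 = 43
Normalized prior for H2 = 5 / 43
= 0.1163

0.1163


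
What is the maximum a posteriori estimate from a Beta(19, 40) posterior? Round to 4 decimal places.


The MAP estimate equals the mode of the distribution.
Mode of Beta(a,b) = (a-1)/(a+b-2)
= 18/57
= 0.3158

0.3158


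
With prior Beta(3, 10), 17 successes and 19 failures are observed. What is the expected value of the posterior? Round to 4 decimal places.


Posterior = Beta(20, 29)
E[theta] = alpha/(alpha+beta)
= 20/49 = 0.4082

0.4082


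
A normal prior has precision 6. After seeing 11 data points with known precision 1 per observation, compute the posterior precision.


In the conjugate normal model, precisions add:
tau_posterior = tau_prior + n * tau_data
= 6 + 11*1 = 17

17


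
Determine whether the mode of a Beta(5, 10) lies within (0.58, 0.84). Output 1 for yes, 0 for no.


First find the mode: (a-1)/(a+b-2) = 0.3077
Is 0.3077 in (0.58, 0.84)? 0

0


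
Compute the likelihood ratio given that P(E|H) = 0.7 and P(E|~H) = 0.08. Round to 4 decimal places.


LR = P(E|H) / P(E|~H)
= 0.7 / 0.08 = 8.75

8.75


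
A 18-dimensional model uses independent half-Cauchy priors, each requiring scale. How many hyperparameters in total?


Per parameter: 1 (scale).
Total = 18 * 1 = 18

18


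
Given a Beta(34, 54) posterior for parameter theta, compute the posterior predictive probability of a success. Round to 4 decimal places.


For a Beta-Bernoulli model, the predictive probability is the mean:
P(success) = 34/(34+54) = 34/88 = 0.3864

0.3864


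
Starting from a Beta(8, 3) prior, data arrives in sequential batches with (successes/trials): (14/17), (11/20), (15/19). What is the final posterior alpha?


In sequential Bayesian updating, we sum all successes.
Total successes = 40
Final alpha = 8 + 40 = 48

48


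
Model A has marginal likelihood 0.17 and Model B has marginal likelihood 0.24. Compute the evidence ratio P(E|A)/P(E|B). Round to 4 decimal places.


Evidence ratio = P(E|A) / P(E|B)
= 0.17 / 0.24
= 0.7083

0.7083


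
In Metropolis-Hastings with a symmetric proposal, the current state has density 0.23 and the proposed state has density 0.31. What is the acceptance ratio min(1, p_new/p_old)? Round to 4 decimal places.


Ratio = p_new / p_old = 0.31 / 0.23 = 1.3478
Acceptance = min(1, 1.3478) = 1.0

1.0


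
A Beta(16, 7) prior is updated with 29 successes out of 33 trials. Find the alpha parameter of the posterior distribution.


In the Beta-Binomial conjugate update:
alpha_post = alpha_prior + successes
= 16 + 29
= 45

45


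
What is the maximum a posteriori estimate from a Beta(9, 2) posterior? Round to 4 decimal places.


The MAP estimate equals the mode of the distribution.
Mode of Beta(a,b) = (a-1)/(a+b-2)
= 8/9
= 0.8889

0.8889


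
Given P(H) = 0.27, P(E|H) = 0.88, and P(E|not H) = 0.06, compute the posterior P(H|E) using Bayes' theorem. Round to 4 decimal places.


By Bayes' theorem: P(H|E) = P(E|H)*P(H) / P(E)
P(E) = P(E|H)*P(H) + P(E|not H)*P(not H)
P(E) = 0.88*0.27 + 0.06*0.73 = 0.2814
P(H|E) = 0.88*0.27 / 0.2814 = 0.8443

0.8443


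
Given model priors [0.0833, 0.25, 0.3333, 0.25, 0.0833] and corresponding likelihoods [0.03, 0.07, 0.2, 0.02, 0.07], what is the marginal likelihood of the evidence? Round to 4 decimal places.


P(E) = sum_i P(M_i) P(E|M_i)
= 0.0025 + 0.0175 + 0.0667 + 0.005 + 0.0058
= 0.0975

0.0975


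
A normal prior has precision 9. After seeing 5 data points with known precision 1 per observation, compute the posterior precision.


In the conjugate normal model, precisions add:
tau_posterior = tau_prior + n * tau_data
= 9 + 5*1 = 14

14


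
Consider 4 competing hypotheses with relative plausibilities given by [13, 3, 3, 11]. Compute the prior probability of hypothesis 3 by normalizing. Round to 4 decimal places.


Sum of weights = 13 + 3 + 3 + 11 = 30
Normalized prior for H3 = 3 / 30
= 0.1

0.1


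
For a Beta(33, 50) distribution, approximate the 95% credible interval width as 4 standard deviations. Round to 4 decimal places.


Variance of Beta(a,b) = ab / ((a+b)^2 * (a+b+1))
= 33*50 / ((83)^2 * 84)
= 0.0029
SD = sqrt(0.0029) = 0.0534
Width = 4 * SD = 0.2136

0.2136


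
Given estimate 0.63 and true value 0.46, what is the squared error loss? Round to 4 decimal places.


Squared error = (estimate - true)^2
Difference = 0.17
Loss = 0.17^2 = 0.0289

0.0289


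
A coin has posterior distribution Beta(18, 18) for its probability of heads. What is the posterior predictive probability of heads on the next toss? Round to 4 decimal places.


Posterior predictive = E[theta] = alpha/(alpha+beta)
= 18/36
= 0.5

0.5


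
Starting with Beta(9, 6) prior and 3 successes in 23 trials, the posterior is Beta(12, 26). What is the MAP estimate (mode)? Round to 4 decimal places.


The mode of Beta(a, b) when a > 1 and b > 1 is (a-1)/(a+b-2)
= (12 - 1) / (12 + 26 - 2)
= 11 / 36
= 0.3056

0.3056


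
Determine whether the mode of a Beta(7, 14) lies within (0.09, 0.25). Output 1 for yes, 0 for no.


First find the mode: (a-1)/(a+b-2) = 0.3158
Is 0.3158 in (0.09, 0.25)? 0

0


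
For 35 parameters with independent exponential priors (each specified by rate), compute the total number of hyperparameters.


A exponential prior has 1 hyperparameter per parameter.
Total = 35 * 1 = 35

35


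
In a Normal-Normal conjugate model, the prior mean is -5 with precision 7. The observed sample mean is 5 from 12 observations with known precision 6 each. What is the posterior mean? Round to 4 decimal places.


Posterior precision = tau0 + n*tau = 7 + 12*6 = 79
Posterior mean = (tau0*mu0 + n*tau*xbar) / posterior_precision
= (7*-5 + 12*6*5) / 79
= 325 / 79 = 4.1139

4.1139


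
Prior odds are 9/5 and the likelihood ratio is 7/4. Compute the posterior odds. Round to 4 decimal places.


Posterior odds = prior odds * likelihood ratio
= (9/5) * (7/4)
= 63 / 20
= 3.15

3.15


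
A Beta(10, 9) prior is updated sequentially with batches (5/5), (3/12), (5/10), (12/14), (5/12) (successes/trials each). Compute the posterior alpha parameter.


Sequential conjugate updating is equivalent to a single batch update.
Total successes across all batches = 30
alpha_posterior = alpha_prior + total_successes = 10 + 30
= 40

40


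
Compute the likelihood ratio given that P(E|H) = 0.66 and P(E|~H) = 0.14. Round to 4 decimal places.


LR = P(E|H) / P(E|~H)
= 0.66 / 0.14 = 4.7143

4.7143


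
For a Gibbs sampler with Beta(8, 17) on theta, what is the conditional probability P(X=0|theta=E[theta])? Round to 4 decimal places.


E[theta] = 8/(8+17) = 0.32
P(X=0|theta) = 1 - theta = 0.68

0.68


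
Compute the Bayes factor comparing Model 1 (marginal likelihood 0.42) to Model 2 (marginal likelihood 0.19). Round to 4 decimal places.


BF12 = marginal likelihood of M1 / marginal likelihood of M2
= 0.42/0.19
= 2.2105

2.2105


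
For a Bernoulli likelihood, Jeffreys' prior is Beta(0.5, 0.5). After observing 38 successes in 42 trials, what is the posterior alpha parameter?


Jeffreys' prior for Bernoulli is Beta(0.5, 0.5).
Posterior is Beta(0.5 + k, 0.5 + n - k).
Posterior alpha = 0.5 + k = 0.5 + 38 = 38.5

38.5


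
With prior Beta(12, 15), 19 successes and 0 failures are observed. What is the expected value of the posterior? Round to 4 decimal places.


Posterior = Beta(31, 15)
E[theta] = alpha/(alpha+beta)
= 31/46 = 0.6739

0.6739


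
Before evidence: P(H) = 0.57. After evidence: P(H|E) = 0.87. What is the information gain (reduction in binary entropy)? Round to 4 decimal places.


Prior entropy = 0.9858
Posterior entropy = 0.5574
Information gain = 0.9858 - 0.5574 = 0.4284

0.4284


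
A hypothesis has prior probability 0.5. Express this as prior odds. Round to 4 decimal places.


Odds = P(H) / P(not H) = 0.5 / 0.5
= 1.0

1.0


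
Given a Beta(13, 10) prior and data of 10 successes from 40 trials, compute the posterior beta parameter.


Number of failures = 40 - 10 = 30
Posterior beta = 10 + 30 = 40

40


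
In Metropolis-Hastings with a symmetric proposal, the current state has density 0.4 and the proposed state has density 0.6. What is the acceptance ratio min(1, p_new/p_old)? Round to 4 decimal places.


Ratio = p_new / p_old = 0.6 / 0.4 = 1.5
Acceptance = min(1, 1.5) = 1.0

1.0


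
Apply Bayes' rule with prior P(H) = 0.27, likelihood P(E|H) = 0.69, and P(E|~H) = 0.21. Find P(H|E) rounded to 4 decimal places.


Step 1: Compute marginal P(E) = P(E|H)P(H) + P(E|~H)P(~H)
= 0.69*0.27 + 0.21*0.73 = 0.3396
Step 2: P(H|E) = P(E|H)P(H)/P(E) = 0.1863/0.3396
= 0.5486

0.5486


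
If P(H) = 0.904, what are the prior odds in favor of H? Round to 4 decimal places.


Prior odds = P(H) / (1 - P(H))
= 0.904 / 0.096
= 9.4167

9.4167


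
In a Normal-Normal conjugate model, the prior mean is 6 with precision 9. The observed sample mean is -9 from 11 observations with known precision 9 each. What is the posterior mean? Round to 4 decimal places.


Posterior precision = tau0 + n*tau = 9 + 11*9 = 108
Posterior mean = (tau0*mu0 + n*tau*xbar) / posterior_precision
= (9*6 + 11*9*-9) / 108
= -837 / 108 = -7.75

-7.75


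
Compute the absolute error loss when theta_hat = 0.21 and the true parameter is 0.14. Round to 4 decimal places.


L = |theta_hat - theta_true|
= |0.21 - 0.14| = 0.07

0.07


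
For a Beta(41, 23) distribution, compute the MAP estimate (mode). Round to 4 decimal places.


MAP = mode = (a-1)/(a+b-2)
= (41-1)/(41+23-2)
= 40/62 = 0.6452

0.6452


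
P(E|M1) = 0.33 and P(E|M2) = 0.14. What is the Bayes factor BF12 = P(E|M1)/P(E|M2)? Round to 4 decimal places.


Bayes factor BF12 = P(E|M1) / P(E|M2)
= 0.33 / 0.14
= 2.3571

2.3571


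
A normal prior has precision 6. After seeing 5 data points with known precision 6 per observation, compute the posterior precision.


In the conjugate normal model, precisions add:
tau_posterior = tau_prior + n * tau_data
= 6 + 5*6 = 36

36


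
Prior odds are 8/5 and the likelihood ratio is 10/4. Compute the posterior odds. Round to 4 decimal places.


Posterior odds = prior odds * likelihood ratio
= (8/5) * (10/4)
= 80 / 20
= 4.0

4.0


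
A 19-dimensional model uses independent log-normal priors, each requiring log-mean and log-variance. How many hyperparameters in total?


Per parameter: 2 (log-mean and log-variance).
Total = 19 * 2 = 38

38


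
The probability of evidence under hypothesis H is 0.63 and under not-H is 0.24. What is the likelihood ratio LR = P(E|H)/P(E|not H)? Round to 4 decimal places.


LR = 0.63 / 0.24
= 2.625

2.625


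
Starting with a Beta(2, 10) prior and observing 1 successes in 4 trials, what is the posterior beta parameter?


Posterior beta = prior beta + failures
Failures = 4 - 1 = 3
beta_post = 10 + 3 = 13

13


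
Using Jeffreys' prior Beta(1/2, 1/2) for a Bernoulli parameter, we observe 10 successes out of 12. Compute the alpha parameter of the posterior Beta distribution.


Conjugate update: Beta(0.5 + k, 0.5 + n - k).
k = 10, n - k = 2
Posterior alpha = 0.5 + k = 0.5 + 10 = 10.5

10.5


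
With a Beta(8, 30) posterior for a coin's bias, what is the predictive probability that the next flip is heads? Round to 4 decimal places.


The predictive probability equals the posterior mean.
P(next = heads) = alpha / (alpha + beta)
= 8 / 38 = 0.2105

0.2105


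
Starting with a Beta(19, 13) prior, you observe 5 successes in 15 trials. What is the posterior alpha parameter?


For a Beta-Binomial conjugate model:
Posterior alpha = prior alpha + number of successes
= 19 + 5 = 24

24


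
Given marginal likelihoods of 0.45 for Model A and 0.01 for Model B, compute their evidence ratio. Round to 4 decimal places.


Ratio = ML(A) / ML(B) = 0.45/0.01
= 45.0

45.0


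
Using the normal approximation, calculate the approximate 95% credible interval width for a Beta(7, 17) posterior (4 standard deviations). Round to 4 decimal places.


Var(Beta) = 7*17/(24^2 * 25) = 0.0083
SD = 0.0909
Width ~ 4*SD = 0.3636

0.3636


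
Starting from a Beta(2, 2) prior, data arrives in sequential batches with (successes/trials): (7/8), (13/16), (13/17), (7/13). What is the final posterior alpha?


In sequential Bayesian updating, we sum all successes.
Total successes = 40
Final alpha = 2 + 40 = 42

42


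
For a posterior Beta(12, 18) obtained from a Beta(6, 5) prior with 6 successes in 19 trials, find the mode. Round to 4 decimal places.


Mode = (alpha - 1) / (alpha + beta - 2)
= 11 / 28
= 0.3929

0.3929


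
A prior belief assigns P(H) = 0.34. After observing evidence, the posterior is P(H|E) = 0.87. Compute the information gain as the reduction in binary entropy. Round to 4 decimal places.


H(prior) = -0.34*log2(0.34) - 0.66*log2(0.66)
= 0.9248
H(post) = -0.87*log2(0.87) - 0.13*log2(0.13)
= 0.5574
IG = 0.9248 - 0.5574 = 0.3674

0.3674


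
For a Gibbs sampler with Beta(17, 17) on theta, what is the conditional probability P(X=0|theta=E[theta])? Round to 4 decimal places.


E[theta] = 17/(17+17) = 0.5
P(X=0|theta) = 1 - theta = 0.5

0.5


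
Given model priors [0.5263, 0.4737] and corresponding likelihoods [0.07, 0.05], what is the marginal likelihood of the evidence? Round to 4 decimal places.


P(E) = sum_i P(M_i) P(E|M_i)
= 0.0368 + 0.0237
= 0.0605

0.0605


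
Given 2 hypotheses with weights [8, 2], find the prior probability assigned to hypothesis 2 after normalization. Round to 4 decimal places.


To normalize, divide each weight by the sum of all weights.
Sum = 10
Prior(H2) = 2/10 = 0.2

0.2


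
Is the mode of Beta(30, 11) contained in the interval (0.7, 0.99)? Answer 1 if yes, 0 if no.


Mode = (a-1)/(a+b-2) = 29/39 = 0.7436
Interval: (0.7, 0.99)
Contains mode? 1

1


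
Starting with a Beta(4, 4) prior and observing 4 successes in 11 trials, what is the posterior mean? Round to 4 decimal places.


Posterior parameters: alpha = 4 + 4 = 8
beta = 4 + 7 = 11
Posterior mean = alpha / (alpha + beta) = 8 / 19
= 0.4211

0.4211


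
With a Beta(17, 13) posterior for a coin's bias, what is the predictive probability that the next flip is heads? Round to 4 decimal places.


The predictive probability equals the posterior mean.
P(next = heads) = alpha / (alpha + beta)
= 17 / 30 = 0.5667

0.5667


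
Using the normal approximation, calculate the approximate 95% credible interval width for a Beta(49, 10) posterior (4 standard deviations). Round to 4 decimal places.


Var(Beta) = 49*10/(59^2 * 60) = 0.0023
SD = 0.0484
Width ~ 4*SD = 0.1937

0.1937


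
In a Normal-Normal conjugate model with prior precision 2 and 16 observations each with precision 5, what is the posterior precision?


Posterior precision = prior precision + n * observation precision
= 2 + 16 * 5
= 2 + 80 = 82

82


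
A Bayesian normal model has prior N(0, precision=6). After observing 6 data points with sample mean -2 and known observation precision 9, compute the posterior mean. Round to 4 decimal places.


Posterior mean = (prior_precision * prior_mean + n * data_precision * data_mean) / (prior_precision + n * data_precision)
Numerator = 6*0 + 6*9*-2 = -108
Denominator = 6 + 6*9 = 60
Posterior mean = -1.8

-1.8


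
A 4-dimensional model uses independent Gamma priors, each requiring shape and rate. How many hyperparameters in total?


Per parameter: 2 (shape and rate).
Total = 4 * 2 = 8

8


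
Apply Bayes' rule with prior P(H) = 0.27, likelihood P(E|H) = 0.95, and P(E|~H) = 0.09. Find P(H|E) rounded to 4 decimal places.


Step 1: Compute marginal P(E) = P(E|H)P(H) + P(E|~H)P(~H)
= 0.95*0.27 + 0.09*0.73 = 0.3222
Step 2: P(H|E) = P(E|H)P(H)/P(E) = 0.2565/0.3222
= 0.7961

0.7961


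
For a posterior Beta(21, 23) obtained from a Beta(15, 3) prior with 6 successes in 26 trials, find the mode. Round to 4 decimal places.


Mode = (alpha - 1) / (alpha + beta - 2)
= 20 / 42
= 0.4762

0.4762


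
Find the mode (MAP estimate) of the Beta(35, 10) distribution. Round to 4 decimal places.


For Beta(a,b) with a,b > 1:
Mode = (a-1)/(a+b-2) = (35-1)/(45-2)
= 34/43 = 0.7907

0.7907
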